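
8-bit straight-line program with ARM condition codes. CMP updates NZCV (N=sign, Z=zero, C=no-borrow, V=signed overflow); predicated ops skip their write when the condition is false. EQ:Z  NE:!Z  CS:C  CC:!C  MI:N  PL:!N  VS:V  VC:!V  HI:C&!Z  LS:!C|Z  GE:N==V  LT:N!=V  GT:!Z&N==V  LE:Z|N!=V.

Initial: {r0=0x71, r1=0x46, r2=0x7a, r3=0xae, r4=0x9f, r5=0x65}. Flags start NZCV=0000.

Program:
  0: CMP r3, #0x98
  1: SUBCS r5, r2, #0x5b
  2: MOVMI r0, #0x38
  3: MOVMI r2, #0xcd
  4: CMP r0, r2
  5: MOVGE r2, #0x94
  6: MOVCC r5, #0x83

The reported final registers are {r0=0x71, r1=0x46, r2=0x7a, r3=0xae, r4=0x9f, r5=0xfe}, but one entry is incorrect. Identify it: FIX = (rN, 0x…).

FIX = (r5, 0x83)

[0] flags=0010 → (cmp)
[1] flags=0010 CS?T → r5=0x1f
[2] flags=0010 MI?F → skip
[3] flags=0010 MI?F → skip
[4] flags=1000 → (cmp)
[5] flags=1000 GE?F → skip
[6] flags=1000 CC?T → r5=0x83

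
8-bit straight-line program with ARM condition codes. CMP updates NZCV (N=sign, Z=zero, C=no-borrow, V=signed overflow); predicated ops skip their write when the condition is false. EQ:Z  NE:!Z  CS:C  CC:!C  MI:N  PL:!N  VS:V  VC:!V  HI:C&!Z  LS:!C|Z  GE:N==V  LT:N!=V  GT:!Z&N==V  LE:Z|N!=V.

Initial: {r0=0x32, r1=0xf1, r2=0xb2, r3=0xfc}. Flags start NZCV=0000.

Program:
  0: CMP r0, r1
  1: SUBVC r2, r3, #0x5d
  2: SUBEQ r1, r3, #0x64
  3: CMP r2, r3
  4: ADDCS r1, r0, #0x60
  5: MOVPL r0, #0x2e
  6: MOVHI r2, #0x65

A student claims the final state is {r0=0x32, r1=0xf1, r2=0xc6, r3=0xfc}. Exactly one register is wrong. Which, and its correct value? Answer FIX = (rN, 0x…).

FIX = (r2, 0x9f)

[0] flags=0000 → (cmp)
[1] flags=0000 VC?T → r2=0x9f
[2] flags=0000 EQ?F → skip
[3] flags=1000 → (cmp)
[4] flags=1000 CS?F → skip
[5] flags=1000 PL?F → skip
[6] flags=1000 HI?F → skip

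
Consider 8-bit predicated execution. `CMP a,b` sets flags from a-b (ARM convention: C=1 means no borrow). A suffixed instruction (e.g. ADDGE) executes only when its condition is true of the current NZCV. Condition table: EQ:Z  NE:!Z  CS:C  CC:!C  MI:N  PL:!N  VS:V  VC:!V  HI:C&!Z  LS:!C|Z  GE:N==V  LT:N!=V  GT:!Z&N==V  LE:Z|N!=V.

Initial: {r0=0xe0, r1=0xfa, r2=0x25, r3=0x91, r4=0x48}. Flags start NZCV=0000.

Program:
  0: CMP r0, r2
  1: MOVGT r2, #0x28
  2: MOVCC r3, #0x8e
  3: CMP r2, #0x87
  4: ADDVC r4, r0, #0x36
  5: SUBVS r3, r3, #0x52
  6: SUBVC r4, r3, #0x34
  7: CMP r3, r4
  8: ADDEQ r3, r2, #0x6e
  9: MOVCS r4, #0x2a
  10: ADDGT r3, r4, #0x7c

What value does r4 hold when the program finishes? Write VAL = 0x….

[0] flags=1010 → (cmp)
[1] flags=1010 GT?F → skip
[2] flags=1010 CC?F → skip
[3] flags=1001 → (cmp)
[4] flags=1001 VC?F → skip
[5] flags=1001 VS?T → r3=0x3f
[6] flags=1001 VC?F → skip
[7] flags=1000 → (cmp)
[8] flags=1000 EQ?F → skip
[9] flags=1000 CS?F → skip
[10] flags=1000 GT?F → skip

VAL = 0x48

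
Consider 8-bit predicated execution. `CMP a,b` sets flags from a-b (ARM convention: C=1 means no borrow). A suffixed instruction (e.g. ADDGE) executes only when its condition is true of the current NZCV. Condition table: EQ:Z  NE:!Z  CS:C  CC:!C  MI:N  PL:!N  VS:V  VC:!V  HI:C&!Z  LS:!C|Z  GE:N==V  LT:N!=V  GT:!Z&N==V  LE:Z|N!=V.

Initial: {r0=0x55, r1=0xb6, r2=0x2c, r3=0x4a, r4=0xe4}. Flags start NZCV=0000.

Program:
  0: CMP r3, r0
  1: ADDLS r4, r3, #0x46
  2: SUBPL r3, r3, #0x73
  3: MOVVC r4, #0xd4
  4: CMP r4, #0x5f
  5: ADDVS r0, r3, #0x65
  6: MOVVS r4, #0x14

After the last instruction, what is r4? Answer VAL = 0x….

VAL = 0x14

0: ✓ CMP  NZCV=1000
1: ✓ ADDLS  r4←0x90
2: · SUBPL
3: ✓ MOVVC  r4←0xd4
4: ✓ CMP  NZCV=0011
5: ✓ ADDVS  r0←0xaf
6: ✓ MOVVS  r4←0x14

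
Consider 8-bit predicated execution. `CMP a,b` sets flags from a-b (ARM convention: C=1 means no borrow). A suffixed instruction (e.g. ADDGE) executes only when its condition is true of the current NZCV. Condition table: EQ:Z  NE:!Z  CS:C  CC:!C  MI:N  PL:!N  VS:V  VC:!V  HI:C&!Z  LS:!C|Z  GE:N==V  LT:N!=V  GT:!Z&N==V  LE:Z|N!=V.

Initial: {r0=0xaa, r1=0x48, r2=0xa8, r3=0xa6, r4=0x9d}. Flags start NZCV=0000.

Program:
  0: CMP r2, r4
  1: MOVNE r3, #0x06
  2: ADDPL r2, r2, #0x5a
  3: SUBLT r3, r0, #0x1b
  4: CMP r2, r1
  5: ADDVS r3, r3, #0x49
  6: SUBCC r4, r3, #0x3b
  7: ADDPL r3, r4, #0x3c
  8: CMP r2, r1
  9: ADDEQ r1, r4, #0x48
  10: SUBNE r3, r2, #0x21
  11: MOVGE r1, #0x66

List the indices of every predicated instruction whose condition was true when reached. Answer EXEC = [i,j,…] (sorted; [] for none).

0: ✓ CMP  NZCV=0010
1: ✓ MOVNE  r3←0x06
2: ✓ ADDPL  r2←0x02
3: · SUBLT
4: ✓ CMP  NZCV=1000
5: · ADDVS
6: ✓ SUBCC  r4←0xcb
7: · ADDPL
8: ✓ CMP  NZCV=1000
9: · ADDEQ
10: ✓ SUBNE  r3←0xe1
11: · MOVGE

EXEC = [1,2,6,10]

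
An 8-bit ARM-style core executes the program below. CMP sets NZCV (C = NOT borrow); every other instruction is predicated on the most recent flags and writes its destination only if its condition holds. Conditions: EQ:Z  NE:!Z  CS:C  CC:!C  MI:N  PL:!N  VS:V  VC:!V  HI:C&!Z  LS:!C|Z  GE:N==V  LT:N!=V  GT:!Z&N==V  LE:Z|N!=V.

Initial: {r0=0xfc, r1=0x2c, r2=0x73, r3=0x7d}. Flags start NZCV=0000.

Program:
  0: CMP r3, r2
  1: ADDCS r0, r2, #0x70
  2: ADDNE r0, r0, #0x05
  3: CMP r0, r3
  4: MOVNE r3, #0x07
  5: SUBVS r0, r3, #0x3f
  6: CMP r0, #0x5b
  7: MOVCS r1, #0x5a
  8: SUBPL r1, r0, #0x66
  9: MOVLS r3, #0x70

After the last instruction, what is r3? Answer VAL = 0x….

VAL = 0x07

[0] flags=0010 → (cmp)
[1] flags=0010 CS?T → r0=0xe3
[2] flags=0010 NE?T → r0=0xe8
[3] flags=0011 → (cmp)
[4] flags=0011 NE?T → r3=0x07
[5] flags=0011 VS?T → r0=0xc8
[6] flags=0011 → (cmp)
[7] flags=0011 CS?T → r1=0x5a
[8] flags=0011 PL?T → r1=0x62
[9] flags=0011 LS?F → skip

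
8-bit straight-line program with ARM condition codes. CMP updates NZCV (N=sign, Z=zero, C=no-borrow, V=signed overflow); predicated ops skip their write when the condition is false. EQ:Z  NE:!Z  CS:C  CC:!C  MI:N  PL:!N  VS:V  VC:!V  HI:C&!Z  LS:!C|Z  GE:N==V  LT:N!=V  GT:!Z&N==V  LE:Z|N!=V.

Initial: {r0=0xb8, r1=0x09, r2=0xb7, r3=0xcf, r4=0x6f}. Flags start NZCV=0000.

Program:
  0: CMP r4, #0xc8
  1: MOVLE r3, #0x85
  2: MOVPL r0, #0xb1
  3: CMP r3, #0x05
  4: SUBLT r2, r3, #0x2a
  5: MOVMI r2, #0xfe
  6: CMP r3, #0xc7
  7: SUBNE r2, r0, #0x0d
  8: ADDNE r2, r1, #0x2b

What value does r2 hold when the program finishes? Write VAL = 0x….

[0] flags=1001 → (cmp)
[1] flags=1001 LE?F → skip
[2] flags=1001 PL?F → skip
[3] flags=1010 → (cmp)
[4] flags=1010 LT?T → r2=0xa5
[5] flags=1010 MI?T → r2=0xfe
[6] flags=0010 → (cmp)
[7] flags=0010 NE?T → r2=0xab
[8] flags=0010 NE?T → r2=0x34

VAL = 0x34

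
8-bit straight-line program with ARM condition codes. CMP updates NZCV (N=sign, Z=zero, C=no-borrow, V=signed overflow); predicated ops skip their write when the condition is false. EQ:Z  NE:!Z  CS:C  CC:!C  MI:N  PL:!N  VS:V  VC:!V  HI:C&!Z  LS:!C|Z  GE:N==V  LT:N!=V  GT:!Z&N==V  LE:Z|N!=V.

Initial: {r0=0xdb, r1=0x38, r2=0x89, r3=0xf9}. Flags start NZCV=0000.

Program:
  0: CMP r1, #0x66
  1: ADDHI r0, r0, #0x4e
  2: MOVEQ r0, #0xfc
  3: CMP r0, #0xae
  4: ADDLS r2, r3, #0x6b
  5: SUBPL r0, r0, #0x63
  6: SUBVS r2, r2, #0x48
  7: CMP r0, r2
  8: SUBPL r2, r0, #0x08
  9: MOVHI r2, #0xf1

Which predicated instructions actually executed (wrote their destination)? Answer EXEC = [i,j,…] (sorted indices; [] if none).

EXEC = [5]

0: ✓ CMP  NZCV=1000
1: · ADDHI
2: · MOVEQ
3: ✓ CMP  NZCV=0010
4: · ADDLS
5: ✓ SUBPL  r0←0x78
6: · SUBVS
7: ✓ CMP  NZCV=1001
8: · SUBPL
9: · MOVHI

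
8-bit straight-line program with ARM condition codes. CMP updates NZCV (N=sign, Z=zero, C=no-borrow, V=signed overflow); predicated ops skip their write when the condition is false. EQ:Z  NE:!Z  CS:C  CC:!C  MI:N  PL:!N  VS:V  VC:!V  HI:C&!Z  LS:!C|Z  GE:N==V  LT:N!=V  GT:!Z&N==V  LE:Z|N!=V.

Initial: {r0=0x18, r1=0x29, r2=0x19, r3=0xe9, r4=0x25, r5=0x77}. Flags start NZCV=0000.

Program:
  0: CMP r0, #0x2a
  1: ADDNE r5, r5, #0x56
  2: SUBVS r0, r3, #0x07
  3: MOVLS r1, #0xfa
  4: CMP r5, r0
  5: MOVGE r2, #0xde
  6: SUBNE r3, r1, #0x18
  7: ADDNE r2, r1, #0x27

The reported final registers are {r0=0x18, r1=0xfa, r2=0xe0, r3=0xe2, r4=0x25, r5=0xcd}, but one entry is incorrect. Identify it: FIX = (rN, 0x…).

FIX = (r2, 0x21)

0: ✓ CMP  NZCV=1000
1: ✓ ADDNE  r5←0xcd
2: · SUBVS
3: ✓ MOVLS  r1←0xfa
4: ✓ CMP  NZCV=1010
5: · MOVGE
6: ✓ SUBNE  r3←0xe2
7: ✓ ADDNE  r2←0x21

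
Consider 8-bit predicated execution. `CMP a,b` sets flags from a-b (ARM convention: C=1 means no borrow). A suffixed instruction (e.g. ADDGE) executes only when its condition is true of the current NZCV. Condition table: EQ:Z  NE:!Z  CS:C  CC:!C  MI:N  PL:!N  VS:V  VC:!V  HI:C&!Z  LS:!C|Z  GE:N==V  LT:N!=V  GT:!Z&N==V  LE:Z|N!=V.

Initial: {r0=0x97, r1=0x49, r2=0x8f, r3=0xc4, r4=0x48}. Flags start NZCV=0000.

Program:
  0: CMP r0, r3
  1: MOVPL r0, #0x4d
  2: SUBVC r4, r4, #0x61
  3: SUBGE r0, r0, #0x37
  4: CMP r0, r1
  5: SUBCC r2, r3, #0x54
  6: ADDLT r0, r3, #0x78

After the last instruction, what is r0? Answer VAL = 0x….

VAL = 0x3c

0: ✓ CMP  NZCV=1000
1: · MOVPL
2: ✓ SUBVC  r4←0xe7
3: · SUBGE
4: ✓ CMP  NZCV=0011
5: · SUBCC
6: ✓ ADDLT  r0←0x3c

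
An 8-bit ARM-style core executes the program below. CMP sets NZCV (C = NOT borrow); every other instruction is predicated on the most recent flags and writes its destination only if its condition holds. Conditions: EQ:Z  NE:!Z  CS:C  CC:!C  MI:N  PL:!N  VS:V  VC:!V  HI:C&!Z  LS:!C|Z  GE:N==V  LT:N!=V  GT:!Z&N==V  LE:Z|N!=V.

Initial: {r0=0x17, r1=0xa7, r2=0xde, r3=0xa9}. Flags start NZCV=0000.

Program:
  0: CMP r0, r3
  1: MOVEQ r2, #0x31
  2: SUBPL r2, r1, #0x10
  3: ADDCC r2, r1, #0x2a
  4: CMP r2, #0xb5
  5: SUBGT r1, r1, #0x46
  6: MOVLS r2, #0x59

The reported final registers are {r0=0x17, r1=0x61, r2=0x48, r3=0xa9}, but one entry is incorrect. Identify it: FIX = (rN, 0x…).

FIX = (r2, 0xd1)

0: ✓ CMP  NZCV=0000
1: · MOVEQ
2: ✓ SUBPL  r2←0x97
3: ✓ ADDCC  r2←0xd1
4: ✓ CMP  NZCV=0010
5: ✓ SUBGT  r1←0x61
6: · MOVLS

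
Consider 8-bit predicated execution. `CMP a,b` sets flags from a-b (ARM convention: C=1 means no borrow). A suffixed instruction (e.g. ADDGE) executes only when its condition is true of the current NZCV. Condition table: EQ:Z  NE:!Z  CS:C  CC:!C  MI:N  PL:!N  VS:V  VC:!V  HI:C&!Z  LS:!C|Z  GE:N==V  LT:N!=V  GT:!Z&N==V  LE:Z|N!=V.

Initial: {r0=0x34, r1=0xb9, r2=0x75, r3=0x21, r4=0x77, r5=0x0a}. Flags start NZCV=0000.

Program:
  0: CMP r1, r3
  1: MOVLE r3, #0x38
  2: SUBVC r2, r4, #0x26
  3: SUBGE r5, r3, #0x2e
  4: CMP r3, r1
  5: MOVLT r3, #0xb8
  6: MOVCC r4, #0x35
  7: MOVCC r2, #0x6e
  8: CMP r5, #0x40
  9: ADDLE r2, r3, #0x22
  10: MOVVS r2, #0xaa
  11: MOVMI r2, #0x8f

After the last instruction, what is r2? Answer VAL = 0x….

0: ✓ CMP  NZCV=1010
1: ✓ MOVLE  r3←0x38
2: ✓ SUBVC  r2←0x51
3: · SUBGE
4: ✓ CMP  NZCV=0000
5: · MOVLT
6: ✓ MOVCC  r4←0x35
7: ✓ MOVCC  r2←0x6e
8: ✓ CMP  NZCV=1000
9: ✓ ADDLE  r2←0x5a
10: · MOVVS
11: ✓ MOVMI  r2←0x8f

VAL = 0x8f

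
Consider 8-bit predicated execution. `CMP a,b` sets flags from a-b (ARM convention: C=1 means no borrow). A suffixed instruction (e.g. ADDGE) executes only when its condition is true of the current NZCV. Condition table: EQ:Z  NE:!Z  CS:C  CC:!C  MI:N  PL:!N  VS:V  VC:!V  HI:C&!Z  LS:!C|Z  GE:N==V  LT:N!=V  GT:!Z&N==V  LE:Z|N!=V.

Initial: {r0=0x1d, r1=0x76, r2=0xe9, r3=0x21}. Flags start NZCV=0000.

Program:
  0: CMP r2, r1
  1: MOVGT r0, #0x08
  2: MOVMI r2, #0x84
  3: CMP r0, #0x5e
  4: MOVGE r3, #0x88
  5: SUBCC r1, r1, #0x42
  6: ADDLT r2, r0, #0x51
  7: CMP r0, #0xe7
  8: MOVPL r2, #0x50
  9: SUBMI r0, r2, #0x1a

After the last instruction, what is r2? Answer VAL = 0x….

VAL = 0x50

[0] flags=0011 → (cmp)
[1] flags=0011 GT?F → skip
[2] flags=0011 MI?F → skip
[3] flags=1000 → (cmp)
[4] flags=1000 GE?F → skip
[5] flags=1000 CC?T → r1=0x34
[6] flags=1000 LT?T → r2=0x6e
[7] flags=0000 → (cmp)
[8] flags=0000 PL?T → r2=0x50
[9] flags=0000 MI?F → skip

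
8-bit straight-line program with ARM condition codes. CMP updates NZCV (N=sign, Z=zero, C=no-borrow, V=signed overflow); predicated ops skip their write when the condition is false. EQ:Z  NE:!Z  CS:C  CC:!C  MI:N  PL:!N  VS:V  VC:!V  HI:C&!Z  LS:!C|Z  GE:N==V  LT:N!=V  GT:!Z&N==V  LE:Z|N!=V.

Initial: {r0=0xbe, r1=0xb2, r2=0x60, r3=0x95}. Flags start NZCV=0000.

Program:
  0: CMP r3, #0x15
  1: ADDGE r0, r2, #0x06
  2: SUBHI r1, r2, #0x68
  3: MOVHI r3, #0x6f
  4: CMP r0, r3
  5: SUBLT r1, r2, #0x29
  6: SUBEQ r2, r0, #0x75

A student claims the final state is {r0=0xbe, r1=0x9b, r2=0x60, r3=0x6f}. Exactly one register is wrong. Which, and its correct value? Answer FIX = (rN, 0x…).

FIX = (r1, 0x37)

0: ✓ CMP  NZCV=1010
1: · ADDGE
2: ✓ SUBHI  r1←0xf8
3: ✓ MOVHI  r3←0x6f
4: ✓ CMP  NZCV=0011
5: ✓ SUBLT  r1←0x37
6: · SUBEQ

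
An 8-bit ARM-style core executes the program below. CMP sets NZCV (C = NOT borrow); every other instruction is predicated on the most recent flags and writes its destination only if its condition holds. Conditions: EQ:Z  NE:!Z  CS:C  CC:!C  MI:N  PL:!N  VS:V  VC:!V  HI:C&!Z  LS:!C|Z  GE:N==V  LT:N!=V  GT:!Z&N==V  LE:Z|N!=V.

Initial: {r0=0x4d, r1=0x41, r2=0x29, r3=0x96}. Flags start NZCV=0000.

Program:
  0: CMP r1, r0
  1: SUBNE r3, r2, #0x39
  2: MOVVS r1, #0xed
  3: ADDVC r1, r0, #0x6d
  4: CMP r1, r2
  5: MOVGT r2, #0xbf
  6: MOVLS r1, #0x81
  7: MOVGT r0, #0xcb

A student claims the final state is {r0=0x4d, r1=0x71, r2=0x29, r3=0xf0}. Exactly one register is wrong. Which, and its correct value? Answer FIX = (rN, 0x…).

FIX = (r1, 0xba)

[0] flags=1000 → (cmp)
[1] flags=1000 NE?T → r3=0xf0
[2] flags=1000 VS?F → skip
[3] flags=1000 VC?T → r1=0xba
[4] flags=1010 → (cmp)
[5] flags=1010 GT?F → skip
[6] flags=1010 LS?F → skip
[7] flags=1010 GT?F → skip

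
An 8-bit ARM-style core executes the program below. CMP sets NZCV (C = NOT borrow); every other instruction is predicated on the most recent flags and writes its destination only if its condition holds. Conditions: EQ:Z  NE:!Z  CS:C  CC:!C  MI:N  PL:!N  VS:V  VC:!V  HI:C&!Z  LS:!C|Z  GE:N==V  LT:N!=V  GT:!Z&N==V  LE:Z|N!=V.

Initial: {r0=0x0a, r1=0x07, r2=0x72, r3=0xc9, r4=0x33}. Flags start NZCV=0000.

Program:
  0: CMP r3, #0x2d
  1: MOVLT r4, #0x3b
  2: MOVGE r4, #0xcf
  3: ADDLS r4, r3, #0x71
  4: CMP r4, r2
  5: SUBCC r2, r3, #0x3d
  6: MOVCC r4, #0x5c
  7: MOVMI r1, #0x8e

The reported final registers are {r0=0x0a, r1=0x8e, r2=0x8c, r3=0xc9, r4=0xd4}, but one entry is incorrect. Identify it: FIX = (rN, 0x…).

FIX = (r4, 0x5c)

[0] flags=1010 → (cmp)
[1] flags=1010 LT?T → r4=0x3b
[2] flags=1010 GE?F → skip
[3] flags=1010 LS?F → skip
[4] flags=1000 → (cmp)
[5] flags=1000 CC?T → r2=0x8c
[6] flags=1000 CC?T → r4=0x5c
[7] flags=1000 MI?T → r1=0x8e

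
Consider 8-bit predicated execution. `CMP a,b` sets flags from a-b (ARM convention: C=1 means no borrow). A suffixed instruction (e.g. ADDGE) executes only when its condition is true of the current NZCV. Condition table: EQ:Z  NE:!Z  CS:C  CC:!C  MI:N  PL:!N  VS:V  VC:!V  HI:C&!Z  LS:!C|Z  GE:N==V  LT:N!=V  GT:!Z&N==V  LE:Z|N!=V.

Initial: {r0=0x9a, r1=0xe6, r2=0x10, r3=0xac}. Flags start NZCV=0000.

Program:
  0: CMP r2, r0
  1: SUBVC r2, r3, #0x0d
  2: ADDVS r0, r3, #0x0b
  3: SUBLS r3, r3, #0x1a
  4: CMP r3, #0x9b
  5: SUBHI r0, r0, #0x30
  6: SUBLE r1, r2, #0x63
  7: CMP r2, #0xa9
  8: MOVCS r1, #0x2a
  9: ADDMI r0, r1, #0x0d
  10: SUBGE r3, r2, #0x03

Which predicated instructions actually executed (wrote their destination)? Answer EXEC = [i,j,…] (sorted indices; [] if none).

EXEC = [1,3,6,9]

0: ✓ CMP  NZCV=0000
1: ✓ SUBVC  r2←0x9f
2: · ADDVS
3: ✓ SUBLS  r3←0x92
4: ✓ CMP  NZCV=1000
5: · SUBHI
6: ✓ SUBLE  r1←0x3c
7: ✓ CMP  NZCV=1000
8: · MOVCS
9: ✓ ADDMI  r0←0x49
10: · SUBGE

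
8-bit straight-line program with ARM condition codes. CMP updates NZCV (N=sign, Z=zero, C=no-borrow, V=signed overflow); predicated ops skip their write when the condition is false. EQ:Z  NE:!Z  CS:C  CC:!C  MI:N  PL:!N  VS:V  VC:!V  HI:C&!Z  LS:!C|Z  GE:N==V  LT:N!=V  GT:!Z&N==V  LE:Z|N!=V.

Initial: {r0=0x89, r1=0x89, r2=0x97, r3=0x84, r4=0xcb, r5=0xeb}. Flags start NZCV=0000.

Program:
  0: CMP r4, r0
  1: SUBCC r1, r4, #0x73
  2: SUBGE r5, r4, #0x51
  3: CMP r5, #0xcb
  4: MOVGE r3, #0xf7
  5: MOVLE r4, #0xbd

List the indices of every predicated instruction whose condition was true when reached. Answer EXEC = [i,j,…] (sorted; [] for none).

EXEC = [2,4]

[0] flags=0010 → (cmp)
[1] flags=0010 CC?F → skip
[2] flags=0010 GE?T → r5=0x7a
[3] flags=1001 → (cmp)
[4] flags=1001 GE?T → r3=0xf7
[5] flags=1001 LE?F → skip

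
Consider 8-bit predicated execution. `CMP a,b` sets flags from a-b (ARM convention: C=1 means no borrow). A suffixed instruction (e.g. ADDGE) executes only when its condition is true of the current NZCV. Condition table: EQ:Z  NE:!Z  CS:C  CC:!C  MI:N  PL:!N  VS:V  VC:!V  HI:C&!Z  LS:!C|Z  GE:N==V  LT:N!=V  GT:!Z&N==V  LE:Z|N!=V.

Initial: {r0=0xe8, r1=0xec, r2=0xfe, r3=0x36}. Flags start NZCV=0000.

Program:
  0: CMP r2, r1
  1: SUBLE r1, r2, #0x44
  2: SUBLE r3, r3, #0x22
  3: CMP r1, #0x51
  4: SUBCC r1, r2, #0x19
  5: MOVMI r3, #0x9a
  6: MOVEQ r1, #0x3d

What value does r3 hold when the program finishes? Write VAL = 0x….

VAL = 0x9a

0: ✓ CMP  NZCV=0010
1: · SUBLE
2: · SUBLE
3: ✓ CMP  NZCV=1010
4: · SUBCC
5: ✓ MOVMI  r3←0x9a
6: · MOVEQ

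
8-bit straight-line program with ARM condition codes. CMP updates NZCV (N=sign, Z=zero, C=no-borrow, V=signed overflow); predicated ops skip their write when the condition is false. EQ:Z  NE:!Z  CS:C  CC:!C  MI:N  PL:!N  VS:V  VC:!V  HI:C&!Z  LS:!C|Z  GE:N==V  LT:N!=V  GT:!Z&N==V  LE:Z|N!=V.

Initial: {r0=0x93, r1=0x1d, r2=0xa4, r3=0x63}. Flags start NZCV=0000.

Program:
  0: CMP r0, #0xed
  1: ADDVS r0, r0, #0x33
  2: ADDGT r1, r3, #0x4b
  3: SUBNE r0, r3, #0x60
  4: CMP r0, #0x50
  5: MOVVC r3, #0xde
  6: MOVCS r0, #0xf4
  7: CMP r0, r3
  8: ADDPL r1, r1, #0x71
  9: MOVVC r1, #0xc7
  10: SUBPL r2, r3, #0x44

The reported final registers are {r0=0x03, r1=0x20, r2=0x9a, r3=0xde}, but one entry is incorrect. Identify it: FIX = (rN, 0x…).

[0] flags=1000 → (cmp)
[1] flags=1000 VS?F → skip
[2] flags=1000 GT?F → skip
[3] flags=1000 NE?T → r0=0x03
[4] flags=1000 → (cmp)
[5] flags=1000 VC?T → r3=0xde
[6] flags=1000 CS?F → skip
[7] flags=0000 → (cmp)
[8] flags=0000 PL?T → r1=0x8e
[9] flags=0000 VC?T → r1=0xc7
[10] flags=0000 PL?T → r2=0x9a

FIX = (r1, 0xc7)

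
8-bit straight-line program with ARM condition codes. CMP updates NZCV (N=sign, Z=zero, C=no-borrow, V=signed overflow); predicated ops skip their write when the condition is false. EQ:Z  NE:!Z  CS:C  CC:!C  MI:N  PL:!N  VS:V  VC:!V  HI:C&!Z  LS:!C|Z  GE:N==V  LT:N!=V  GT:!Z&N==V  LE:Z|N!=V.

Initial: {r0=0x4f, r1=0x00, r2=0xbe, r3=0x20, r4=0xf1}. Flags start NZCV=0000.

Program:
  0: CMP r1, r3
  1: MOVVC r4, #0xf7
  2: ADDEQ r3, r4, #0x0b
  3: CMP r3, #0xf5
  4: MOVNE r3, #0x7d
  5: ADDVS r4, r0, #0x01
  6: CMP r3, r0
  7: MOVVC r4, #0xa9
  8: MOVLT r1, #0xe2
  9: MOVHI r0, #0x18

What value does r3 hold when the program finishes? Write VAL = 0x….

VAL = 0x7d

[0] flags=1000 → (cmp)
[1] flags=1000 VC?T → r4=0xf7
[2] flags=1000 EQ?F → skip
[3] flags=0000 → (cmp)
[4] flags=0000 NE?T → r3=0x7d
[5] flags=0000 VS?F → skip
[6] flags=0010 → (cmp)
[7] flags=0010 VC?T → r4=0xa9
[8] flags=0010 LT?F → skip
[9] flags=0010 HI?T → r0=0x18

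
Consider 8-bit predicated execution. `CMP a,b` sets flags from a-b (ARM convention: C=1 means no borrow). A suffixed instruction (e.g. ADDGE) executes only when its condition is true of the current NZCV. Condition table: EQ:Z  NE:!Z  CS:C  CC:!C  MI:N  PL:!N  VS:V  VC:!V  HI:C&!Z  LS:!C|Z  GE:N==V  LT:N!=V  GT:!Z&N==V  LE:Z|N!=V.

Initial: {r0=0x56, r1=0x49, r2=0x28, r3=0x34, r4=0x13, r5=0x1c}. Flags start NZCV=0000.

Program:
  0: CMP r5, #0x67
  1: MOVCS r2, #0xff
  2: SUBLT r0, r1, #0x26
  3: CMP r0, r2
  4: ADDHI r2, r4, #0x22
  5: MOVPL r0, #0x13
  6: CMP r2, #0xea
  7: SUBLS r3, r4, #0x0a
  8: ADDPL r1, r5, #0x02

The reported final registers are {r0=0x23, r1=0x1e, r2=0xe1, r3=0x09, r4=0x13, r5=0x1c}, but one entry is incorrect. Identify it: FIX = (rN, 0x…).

FIX = (r2, 0x28)

[0] flags=1000 → (cmp)
[1] flags=1000 CS?F → skip
[2] flags=1000 LT?T → r0=0x23
[3] flags=1000 → (cmp)
[4] flags=1000 HI?F → skip
[5] flags=1000 PL?F → skip
[6] flags=0000 → (cmp)
[7] flags=0000 LS?T → r3=0x09
[8] flags=0000 PL?T → r1=0x1e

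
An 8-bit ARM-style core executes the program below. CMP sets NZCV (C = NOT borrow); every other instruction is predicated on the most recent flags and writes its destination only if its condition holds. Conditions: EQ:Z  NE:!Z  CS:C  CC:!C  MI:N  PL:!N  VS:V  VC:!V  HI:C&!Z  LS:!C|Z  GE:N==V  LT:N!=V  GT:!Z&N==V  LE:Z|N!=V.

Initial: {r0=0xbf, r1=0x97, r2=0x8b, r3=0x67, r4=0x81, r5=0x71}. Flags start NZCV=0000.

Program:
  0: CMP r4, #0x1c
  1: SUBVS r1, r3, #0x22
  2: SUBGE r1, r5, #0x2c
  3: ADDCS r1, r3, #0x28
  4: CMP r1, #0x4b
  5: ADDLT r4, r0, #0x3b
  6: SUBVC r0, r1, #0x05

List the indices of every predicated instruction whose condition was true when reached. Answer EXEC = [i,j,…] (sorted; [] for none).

[0] flags=0011 → (cmp)
[1] flags=0011 VS?T → r1=0x45
[2] flags=0011 GE?F → skip
[3] flags=0011 CS?T → r1=0x8f
[4] flags=0011 → (cmp)
[5] flags=0011 LT?T → r4=0xfa
[6] flags=0011 VC?F → skip

EXEC = [1,3,5]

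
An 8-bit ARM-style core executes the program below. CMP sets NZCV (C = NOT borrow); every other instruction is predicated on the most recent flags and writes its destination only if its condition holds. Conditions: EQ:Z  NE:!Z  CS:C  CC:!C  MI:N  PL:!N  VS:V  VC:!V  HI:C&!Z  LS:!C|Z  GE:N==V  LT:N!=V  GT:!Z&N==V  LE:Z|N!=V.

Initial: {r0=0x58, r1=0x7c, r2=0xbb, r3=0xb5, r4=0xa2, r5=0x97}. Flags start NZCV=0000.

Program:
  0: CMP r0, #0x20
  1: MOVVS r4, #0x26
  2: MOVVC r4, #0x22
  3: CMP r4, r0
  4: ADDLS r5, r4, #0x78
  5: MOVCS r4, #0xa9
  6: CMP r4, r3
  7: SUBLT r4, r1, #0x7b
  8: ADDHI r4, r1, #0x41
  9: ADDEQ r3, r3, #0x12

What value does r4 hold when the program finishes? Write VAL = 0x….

0: ✓ CMP  NZCV=0010
1: · MOVVS
2: ✓ MOVVC  r4←0x22
3: ✓ CMP  NZCV=1000
4: ✓ ADDLS  r5←0x9a
5: · MOVCS
6: ✓ CMP  NZCV=0000
7: · SUBLT
8: · ADDHI
9: · ADDEQ

VAL = 0x22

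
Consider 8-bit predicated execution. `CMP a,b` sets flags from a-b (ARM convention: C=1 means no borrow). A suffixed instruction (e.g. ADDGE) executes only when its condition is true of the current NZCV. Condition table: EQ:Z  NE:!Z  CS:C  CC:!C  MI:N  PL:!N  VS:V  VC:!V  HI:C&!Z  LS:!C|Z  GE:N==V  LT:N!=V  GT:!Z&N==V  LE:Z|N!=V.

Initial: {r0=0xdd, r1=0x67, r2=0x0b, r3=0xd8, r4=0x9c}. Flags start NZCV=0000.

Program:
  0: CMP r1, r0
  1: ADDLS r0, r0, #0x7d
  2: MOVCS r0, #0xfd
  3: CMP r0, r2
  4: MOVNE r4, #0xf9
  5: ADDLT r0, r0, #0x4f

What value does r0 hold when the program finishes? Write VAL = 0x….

VAL = 0x5a

[0] flags=1001 → (cmp)
[1] flags=1001 LS?T → r0=0x5a
[2] flags=1001 CS?F → skip
[3] flags=0010 → (cmp)
[4] flags=0010 NE?T → r4=0xf9
[5] flags=0010 LT?F → skip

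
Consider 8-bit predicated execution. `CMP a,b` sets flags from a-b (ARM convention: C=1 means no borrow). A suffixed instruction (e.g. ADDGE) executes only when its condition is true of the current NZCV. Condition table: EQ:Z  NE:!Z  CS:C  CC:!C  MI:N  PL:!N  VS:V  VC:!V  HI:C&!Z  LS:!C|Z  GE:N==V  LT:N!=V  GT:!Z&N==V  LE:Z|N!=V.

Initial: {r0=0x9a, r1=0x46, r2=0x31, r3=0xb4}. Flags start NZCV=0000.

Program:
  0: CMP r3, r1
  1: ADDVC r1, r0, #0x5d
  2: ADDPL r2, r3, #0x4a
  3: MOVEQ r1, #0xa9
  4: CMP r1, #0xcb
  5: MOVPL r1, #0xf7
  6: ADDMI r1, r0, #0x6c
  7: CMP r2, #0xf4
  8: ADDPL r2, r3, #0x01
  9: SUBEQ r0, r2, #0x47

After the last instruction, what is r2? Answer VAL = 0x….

[0] flags=0011 → (cmp)
[1] flags=0011 VC?F → skip
[2] flags=0011 PL?T → r2=0xfe
[3] flags=0011 EQ?F → skip
[4] flags=0000 → (cmp)
[5] flags=0000 PL?T → r1=0xf7
[6] flags=0000 MI?F → skip
[7] flags=0010 → (cmp)
[8] flags=0010 PL?T → r2=0xb5
[9] flags=0010 EQ?F → skip

VAL = 0xb5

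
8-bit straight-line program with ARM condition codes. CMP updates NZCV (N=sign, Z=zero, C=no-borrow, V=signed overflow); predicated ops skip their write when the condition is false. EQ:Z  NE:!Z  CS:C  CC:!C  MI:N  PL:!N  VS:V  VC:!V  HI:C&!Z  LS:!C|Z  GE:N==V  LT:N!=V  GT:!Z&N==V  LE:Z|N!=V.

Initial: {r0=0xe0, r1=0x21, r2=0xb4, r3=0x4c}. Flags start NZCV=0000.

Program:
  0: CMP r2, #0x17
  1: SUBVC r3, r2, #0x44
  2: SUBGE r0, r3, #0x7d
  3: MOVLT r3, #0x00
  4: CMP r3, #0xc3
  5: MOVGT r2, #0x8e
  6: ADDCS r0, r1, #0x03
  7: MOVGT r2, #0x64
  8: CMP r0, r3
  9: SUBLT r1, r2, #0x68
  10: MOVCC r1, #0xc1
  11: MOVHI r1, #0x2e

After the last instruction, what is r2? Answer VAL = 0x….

0: ✓ CMP  NZCV=1010
1: ✓ SUBVC  r3←0x70
2: · SUBGE
3: ✓ MOVLT  r3←0x00
4: ✓ CMP  NZCV=0000
5: ✓ MOVGT  r2←0x8e
6: · ADDCS
7: ✓ MOVGT  r2←0x64
8: ✓ CMP  NZCV=1010
9: ✓ SUBLT  r1←0xfc
10: · MOVCC
11: ✓ MOVHI  r1←0x2e

VAL = 0x64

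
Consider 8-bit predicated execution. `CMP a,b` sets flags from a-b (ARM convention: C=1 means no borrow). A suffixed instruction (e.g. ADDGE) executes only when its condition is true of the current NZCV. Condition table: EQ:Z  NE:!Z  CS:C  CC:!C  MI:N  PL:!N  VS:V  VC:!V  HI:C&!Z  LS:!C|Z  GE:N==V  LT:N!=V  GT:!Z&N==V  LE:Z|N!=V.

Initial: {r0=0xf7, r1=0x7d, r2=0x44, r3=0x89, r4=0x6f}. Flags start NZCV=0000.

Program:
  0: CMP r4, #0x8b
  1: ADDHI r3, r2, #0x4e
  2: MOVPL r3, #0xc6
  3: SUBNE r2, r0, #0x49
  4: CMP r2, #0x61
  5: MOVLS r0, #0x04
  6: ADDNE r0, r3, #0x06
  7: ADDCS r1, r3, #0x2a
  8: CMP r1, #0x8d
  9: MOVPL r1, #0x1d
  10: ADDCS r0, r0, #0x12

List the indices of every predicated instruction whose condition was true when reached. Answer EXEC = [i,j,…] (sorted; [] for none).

EXEC = [3,6,7,9,10]

0: ✓ CMP  NZCV=1001
1: · ADDHI
2: · MOVPL
3: ✓ SUBNE  r2←0xae
4: ✓ CMP  NZCV=0011
5: · MOVLS
6: ✓ ADDNE  r0←0x8f
7: ✓ ADDCS  r1←0xb3
8: ✓ CMP  NZCV=0010
9: ✓ MOVPL  r1←0x1d
10: ✓ ADDCS  r0←0xa1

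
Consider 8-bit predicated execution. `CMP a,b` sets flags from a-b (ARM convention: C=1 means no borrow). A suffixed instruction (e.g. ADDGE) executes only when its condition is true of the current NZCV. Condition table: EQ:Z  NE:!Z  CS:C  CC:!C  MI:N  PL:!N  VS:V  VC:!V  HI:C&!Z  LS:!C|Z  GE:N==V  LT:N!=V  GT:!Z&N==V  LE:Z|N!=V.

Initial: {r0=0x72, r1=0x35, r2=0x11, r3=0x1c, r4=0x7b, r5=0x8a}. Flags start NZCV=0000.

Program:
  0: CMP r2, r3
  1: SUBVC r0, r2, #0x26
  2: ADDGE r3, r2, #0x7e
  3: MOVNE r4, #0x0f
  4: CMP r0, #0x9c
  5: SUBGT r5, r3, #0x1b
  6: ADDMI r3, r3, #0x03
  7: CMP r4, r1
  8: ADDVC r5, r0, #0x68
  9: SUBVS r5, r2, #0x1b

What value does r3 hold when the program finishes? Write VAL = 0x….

0: ✓ CMP  NZCV=1000
1: ✓ SUBVC  r0←0xeb
2: · ADDGE
3: ✓ MOVNE  r4←0x0f
4: ✓ CMP  NZCV=0010
5: ✓ SUBGT  r5←0x01
6: · ADDMI
7: ✓ CMP  NZCV=1000
8: ✓ ADDVC  r5←0x53
9: · SUBVS

VAL = 0x1c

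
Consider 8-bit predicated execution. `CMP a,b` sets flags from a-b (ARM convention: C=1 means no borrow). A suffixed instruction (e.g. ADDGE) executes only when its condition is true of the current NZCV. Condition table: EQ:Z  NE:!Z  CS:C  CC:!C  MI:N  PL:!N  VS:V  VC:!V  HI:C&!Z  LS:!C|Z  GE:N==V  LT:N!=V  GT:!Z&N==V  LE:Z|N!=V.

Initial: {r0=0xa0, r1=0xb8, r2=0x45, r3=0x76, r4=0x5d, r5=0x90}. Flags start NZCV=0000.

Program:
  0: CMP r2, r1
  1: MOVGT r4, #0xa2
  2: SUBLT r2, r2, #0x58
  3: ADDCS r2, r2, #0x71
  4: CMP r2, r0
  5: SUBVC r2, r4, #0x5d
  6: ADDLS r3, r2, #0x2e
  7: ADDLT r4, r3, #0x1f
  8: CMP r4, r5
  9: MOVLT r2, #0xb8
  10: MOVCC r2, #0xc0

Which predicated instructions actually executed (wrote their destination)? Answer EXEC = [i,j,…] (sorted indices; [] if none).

[0] flags=1001 → (cmp)
[1] flags=1001 GT?T → r4=0xa2
[2] flags=1001 LT?F → skip
[3] flags=1001 CS?F → skip
[4] flags=1001 → (cmp)
[5] flags=1001 VC?F → skip
[6] flags=1001 LS?T → r3=0x73
[7] flags=1001 LT?F → skip
[8] flags=0010 → (cmp)
[9] flags=0010 LT?F → skip
[10] flags=0010 CC?F → skip

EXEC = [1,6]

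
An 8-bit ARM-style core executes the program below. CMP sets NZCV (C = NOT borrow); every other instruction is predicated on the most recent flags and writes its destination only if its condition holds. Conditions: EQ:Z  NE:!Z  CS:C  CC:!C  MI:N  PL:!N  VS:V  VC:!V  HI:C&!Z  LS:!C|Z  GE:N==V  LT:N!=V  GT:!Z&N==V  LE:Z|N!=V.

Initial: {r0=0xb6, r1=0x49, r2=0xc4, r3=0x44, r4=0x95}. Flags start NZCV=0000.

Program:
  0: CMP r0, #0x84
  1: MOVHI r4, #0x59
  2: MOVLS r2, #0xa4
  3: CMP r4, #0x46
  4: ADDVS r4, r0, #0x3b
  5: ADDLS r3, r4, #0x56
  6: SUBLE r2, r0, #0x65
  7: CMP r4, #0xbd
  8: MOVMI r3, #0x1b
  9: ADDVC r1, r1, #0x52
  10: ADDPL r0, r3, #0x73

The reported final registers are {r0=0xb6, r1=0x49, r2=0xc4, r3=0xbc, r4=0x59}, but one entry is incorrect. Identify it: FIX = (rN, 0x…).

FIX = (r3, 0x1b)

[0] flags=0010 → (cmp)
[1] flags=0010 HI?T → r4=0x59
[2] flags=0010 LS?F → skip
[3] flags=0010 → (cmp)
[4] flags=0010 VS?F → skip
[5] flags=0010 LS?F → skip
[6] flags=0010 LE?F → skip
[7] flags=1001 → (cmp)
[8] flags=1001 MI?T → r3=0x1b
[9] flags=1001 VC?F → skip
[10] flags=1001 PL?F → skip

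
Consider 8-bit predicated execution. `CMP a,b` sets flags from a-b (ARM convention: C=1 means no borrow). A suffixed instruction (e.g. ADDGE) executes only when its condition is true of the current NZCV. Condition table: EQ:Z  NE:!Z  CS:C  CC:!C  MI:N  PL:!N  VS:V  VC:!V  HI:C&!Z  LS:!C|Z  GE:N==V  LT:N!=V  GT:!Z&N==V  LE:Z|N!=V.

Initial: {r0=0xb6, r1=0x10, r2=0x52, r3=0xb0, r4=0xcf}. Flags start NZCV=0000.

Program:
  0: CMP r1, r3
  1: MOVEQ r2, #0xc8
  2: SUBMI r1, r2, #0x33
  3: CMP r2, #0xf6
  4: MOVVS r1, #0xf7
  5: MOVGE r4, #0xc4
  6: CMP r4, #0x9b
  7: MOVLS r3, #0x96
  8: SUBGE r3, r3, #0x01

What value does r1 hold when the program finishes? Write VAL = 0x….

VAL = 0x10

[0] flags=0000 → (cmp)
[1] flags=0000 EQ?F → skip
[2] flags=0000 MI?F → skip
[3] flags=0000 → (cmp)
[4] flags=0000 VS?F → skip
[5] flags=0000 GE?T → r4=0xc4
[6] flags=0010 → (cmp)
[7] flags=0010 LS?F → skip
[8] flags=0010 GE?T → r3=0xaf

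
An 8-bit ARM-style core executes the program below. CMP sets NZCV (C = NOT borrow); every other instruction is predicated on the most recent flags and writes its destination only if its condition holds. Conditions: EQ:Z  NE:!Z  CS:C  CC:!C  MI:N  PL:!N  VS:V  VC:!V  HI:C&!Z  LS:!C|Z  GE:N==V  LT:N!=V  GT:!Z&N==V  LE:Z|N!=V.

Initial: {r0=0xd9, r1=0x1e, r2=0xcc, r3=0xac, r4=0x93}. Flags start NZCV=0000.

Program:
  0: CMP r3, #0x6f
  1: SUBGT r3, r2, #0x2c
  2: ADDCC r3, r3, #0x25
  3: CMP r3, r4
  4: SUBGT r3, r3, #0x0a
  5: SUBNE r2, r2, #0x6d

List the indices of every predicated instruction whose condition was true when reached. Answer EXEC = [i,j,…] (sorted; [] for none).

[0] flags=0011 → (cmp)
[1] flags=0011 GT?F → skip
[2] flags=0011 CC?F → skip
[3] flags=0010 → (cmp)
[4] flags=0010 GT?T → r3=0xa2
[5] flags=0010 NE?T → r2=0x5f

EXEC = [4,5]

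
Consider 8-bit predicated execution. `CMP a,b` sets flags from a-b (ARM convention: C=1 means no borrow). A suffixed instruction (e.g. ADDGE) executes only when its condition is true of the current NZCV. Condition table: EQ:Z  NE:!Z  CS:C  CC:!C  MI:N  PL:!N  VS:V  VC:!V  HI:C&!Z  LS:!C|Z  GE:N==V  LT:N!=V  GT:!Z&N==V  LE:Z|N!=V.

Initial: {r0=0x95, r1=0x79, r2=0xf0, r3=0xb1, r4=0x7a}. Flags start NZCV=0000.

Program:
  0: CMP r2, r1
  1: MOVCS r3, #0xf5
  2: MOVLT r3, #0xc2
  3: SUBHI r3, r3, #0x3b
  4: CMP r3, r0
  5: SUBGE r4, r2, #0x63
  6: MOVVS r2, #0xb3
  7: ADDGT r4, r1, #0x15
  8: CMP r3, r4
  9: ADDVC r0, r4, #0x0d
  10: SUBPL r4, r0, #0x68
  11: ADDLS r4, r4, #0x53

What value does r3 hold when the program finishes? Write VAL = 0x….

VAL = 0x87

0: ✓ CMP  NZCV=0011
1: ✓ MOVCS  r3←0xf5
2: ✓ MOVLT  r3←0xc2
3: ✓ SUBHI  r3←0x87
4: ✓ CMP  NZCV=1000
5: · SUBGE
6: · MOVVS
7: · ADDGT
8: ✓ CMP  NZCV=0011
9: · ADDVC
10: ✓ SUBPL  r4←0x2d
11: · ADDLS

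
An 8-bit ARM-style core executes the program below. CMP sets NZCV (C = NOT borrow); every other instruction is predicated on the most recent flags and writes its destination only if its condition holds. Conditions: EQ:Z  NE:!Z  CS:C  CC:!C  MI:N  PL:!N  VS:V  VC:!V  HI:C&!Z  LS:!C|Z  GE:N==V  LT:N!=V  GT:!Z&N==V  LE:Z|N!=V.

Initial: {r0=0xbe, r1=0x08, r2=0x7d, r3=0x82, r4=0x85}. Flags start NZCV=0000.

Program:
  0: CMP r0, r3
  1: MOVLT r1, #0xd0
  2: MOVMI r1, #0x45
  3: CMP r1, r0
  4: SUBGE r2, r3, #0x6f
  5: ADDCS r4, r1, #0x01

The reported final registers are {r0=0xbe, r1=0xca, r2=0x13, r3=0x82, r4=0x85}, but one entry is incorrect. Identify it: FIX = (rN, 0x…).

0: ✓ CMP  NZCV=0010
1: · MOVLT
2: · MOVMI
3: ✓ CMP  NZCV=0000
4: ✓ SUBGE  r2←0x13
5: · ADDCS

FIX = (r1, 0x08)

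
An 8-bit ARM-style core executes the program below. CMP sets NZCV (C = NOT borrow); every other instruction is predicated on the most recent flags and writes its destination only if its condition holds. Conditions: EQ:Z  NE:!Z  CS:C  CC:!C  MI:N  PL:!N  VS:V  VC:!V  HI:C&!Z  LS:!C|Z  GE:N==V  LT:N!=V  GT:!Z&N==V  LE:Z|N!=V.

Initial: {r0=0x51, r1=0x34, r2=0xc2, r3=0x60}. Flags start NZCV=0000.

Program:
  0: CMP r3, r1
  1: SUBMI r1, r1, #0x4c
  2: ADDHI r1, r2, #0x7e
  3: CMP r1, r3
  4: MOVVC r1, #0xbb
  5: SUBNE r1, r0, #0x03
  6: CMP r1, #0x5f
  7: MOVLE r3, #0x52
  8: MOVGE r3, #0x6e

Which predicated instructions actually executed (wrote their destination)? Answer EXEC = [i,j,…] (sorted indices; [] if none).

EXEC = [2,4,5,7]

0: ✓ CMP  NZCV=0010
1: · SUBMI
2: ✓ ADDHI  r1←0x40
3: ✓ CMP  NZCV=1000
4: ✓ MOVVC  r1←0xbb
5: ✓ SUBNE  r1←0x4e
6: ✓ CMP  NZCV=1000
7: ✓ MOVLE  r3←0x52
8: · MOVGE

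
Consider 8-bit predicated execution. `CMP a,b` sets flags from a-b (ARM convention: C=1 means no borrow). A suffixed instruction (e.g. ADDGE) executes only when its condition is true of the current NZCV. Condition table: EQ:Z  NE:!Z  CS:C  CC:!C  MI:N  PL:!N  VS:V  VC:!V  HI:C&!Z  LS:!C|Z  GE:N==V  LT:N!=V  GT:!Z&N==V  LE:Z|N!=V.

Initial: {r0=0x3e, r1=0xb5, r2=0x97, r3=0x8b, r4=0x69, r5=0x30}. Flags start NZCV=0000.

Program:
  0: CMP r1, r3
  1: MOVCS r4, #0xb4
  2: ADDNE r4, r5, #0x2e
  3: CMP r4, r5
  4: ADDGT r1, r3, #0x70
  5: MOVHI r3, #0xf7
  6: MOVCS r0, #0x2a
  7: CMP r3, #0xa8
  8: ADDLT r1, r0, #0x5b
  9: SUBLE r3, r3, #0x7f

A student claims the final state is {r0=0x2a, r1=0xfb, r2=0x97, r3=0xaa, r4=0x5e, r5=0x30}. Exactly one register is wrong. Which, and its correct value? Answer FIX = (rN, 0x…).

[0] flags=0010 → (cmp)
[1] flags=0010 CS?T → r4=0xb4
[2] flags=0010 NE?T → r4=0x5e
[3] flags=0010 → (cmp)
[4] flags=0010 GT?T → r1=0xfb
[5] flags=0010 HI?T → r3=0xf7
[6] flags=0010 CS?T → r0=0x2a
[7] flags=0010 → (cmp)
[8] flags=0010 LT?F → skip
[9] flags=0010 LE?F → skip

FIX = (r3, 0xf7)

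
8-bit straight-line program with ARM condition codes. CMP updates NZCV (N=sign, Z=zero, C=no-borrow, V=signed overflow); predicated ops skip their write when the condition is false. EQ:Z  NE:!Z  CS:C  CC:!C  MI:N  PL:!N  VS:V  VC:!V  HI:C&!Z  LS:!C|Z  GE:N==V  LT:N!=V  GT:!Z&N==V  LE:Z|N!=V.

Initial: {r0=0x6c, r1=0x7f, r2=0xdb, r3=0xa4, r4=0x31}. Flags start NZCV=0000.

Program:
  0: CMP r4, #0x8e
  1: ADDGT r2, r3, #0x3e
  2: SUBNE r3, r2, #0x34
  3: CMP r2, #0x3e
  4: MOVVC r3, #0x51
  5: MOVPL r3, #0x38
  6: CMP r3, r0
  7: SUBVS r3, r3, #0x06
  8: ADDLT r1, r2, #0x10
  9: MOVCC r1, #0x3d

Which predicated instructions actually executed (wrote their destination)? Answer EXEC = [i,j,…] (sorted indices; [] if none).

0: ✓ CMP  NZCV=1001
1: ✓ ADDGT  r2←0xe2
2: ✓ SUBNE  r3←0xae
3: ✓ CMP  NZCV=1010
4: ✓ MOVVC  r3←0x51
5: · MOVPL
6: ✓ CMP  NZCV=1000
7: · SUBVS
8: ✓ ADDLT  r1←0xf2
9: ✓ MOVCC  r1←0x3d

EXEC = [1,2,4,8,9]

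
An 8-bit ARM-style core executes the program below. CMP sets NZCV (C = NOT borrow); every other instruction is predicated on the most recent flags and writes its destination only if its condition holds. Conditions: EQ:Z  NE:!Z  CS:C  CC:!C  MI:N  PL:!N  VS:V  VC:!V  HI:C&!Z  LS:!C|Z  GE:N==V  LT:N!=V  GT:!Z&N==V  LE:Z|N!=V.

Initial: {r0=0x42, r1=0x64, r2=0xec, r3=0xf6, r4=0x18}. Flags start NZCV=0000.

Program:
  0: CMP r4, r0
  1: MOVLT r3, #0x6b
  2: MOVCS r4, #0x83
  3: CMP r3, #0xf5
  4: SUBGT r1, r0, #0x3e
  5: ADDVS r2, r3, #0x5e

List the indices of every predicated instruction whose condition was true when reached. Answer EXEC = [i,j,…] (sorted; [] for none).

EXEC = [1,4]

0: ✓ CMP  NZCV=1000
1: ✓ MOVLT  r3←0x6b
2: · MOVCS
3: ✓ CMP  NZCV=0000
4: ✓ SUBGT  r1←0x04
5: · ADDVS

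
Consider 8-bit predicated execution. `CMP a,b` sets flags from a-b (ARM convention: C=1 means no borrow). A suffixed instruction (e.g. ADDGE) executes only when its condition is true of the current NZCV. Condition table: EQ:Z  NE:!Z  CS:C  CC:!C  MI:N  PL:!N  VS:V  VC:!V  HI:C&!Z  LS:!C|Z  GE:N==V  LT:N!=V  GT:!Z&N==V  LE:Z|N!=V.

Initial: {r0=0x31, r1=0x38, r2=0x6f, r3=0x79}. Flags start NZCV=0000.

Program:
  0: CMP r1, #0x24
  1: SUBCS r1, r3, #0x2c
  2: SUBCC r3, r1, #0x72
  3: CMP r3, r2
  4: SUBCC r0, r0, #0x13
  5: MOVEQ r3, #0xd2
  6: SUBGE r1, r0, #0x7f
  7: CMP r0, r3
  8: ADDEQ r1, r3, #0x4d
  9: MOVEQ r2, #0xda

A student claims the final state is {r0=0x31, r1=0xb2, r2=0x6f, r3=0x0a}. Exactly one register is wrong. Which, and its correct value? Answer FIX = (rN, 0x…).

0: ✓ CMP  NZCV=0010
1: ✓ SUBCS  r1←0x4d
2: · SUBCC
3: ✓ CMP  NZCV=0010
4: · SUBCC
5: · MOVEQ
6: ✓ SUBGE  r1←0xb2
7: ✓ CMP  NZCV=1000
8: · ADDEQ
9: · MOVEQ

FIX = (r3, 0x79)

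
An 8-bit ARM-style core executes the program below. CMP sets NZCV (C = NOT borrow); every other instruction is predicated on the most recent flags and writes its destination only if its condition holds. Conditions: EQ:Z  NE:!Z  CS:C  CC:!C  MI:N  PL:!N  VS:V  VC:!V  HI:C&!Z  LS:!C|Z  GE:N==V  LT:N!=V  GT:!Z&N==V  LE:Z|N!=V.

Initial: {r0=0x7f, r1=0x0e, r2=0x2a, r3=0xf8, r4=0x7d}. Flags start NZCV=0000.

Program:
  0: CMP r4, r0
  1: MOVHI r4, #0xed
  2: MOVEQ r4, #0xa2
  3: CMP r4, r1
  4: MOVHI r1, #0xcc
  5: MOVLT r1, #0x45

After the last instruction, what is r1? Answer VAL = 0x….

0: ✓ CMP  NZCV=1000
1: · MOVHI
2: · MOVEQ
3: ✓ CMP  NZCV=0010
4: ✓ MOVHI  r1←0xcc
5: · MOVLT

VAL = 0xcc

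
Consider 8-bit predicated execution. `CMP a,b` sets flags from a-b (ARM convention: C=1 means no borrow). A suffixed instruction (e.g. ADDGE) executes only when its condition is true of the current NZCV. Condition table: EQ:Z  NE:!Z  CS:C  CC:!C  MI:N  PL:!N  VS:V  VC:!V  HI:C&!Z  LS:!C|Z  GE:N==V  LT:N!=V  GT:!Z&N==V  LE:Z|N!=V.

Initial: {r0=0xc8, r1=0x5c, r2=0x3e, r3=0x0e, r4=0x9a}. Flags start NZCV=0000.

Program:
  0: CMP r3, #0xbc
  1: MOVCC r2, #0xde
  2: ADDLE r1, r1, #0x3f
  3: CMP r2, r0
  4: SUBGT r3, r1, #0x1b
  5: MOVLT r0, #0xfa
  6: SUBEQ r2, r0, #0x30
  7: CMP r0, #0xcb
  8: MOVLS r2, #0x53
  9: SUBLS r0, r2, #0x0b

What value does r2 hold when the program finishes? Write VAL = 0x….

[0] flags=0000 → (cmp)
[1] flags=0000 CC?T → r2=0xde
[2] flags=0000 LE?F → skip
[3] flags=0010 → (cmp)
[4] flags=0010 GT?T → r3=0x41
[5] flags=0010 LT?F → skip
[6] flags=0010 EQ?F → skip
[7] flags=1000 → (cmp)
[8] flags=1000 LS?T → r2=0x53
[9] flags=1000 LS?T → r0=0x48

VAL = 0x53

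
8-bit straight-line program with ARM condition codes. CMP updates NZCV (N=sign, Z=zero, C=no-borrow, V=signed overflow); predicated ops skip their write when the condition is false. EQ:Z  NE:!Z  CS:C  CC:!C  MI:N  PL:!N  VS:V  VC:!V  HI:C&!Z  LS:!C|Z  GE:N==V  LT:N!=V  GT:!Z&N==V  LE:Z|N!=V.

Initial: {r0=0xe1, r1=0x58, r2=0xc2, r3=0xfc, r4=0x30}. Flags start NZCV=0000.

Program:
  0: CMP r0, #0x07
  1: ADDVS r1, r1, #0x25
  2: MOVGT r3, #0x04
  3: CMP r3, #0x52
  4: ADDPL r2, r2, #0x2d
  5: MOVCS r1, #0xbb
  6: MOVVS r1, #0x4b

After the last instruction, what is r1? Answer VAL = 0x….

0: ✓ CMP  NZCV=1010
1: · ADDVS
2: · MOVGT
3: ✓ CMP  NZCV=1010
4: · ADDPL
5: ✓ MOVCS  r1←0xbb
6: · MOVVS

VAL = 0xbb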